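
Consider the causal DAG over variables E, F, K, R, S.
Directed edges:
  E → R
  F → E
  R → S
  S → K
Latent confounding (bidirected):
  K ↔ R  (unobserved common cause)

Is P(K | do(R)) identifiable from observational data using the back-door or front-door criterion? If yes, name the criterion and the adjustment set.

desc(R)\{R}={K,S}; candidates ⊆ {E,F}.
R↔K: latent back-door arc(s) into R.
size 0: {}; under {} R still reaches {E,F,K} ∋ K.
size 1: {E}, {F}; under {E} R still reaches {K} ∋ K.
size 2: {E,F}; under {E,F} R still reaches {K} ∋ K.
R↔K cannot be blocked by any observed set — no back-door set.
{S}: (i) intercepts every directed R→K path; (ii) no back-door R→{S}; (iii) {R} blocks every back-door {S}→K. Front-door holds.
P(K|do(R)) = Σ_{S} P(S|R) Σ_{R'} P(K|S,R')P(R').

P(K|do(R)): frontdoor, adjust for {S}.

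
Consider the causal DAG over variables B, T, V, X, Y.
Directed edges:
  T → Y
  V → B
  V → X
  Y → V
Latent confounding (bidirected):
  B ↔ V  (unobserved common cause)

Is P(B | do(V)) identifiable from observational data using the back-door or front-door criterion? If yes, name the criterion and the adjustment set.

desc(V)\{V}={B,X}; candidates ⊆ {T,Y}.
V↔B: latent back-door arc(s) into V.
size 0: {}; under {} V still reaches {B,T,Y} ∋ B.
size 1: {T}, {Y}; under {T} V still reaches {B,Y} ∋ B.
size 2: {T,Y}; under {T,Y} V still reaches {B} ∋ B.
V↔B cannot be blocked by any observed set — no back-door set.
No mediator lies on a directed V→…→B path.
Neither criterion identifies P(B|do(V)) in this graph.

P(B|do(V)): not identifiable (no BD/FD set).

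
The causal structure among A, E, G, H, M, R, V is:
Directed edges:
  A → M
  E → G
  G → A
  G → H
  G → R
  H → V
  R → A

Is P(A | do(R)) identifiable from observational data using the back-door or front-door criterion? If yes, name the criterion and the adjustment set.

desc(R)\{R}={A,M}; candidates ⊆ {E,G,H,V}.
size 0: {}; under {} R still reaches {A,E,G,H,M,V} ∋ A.
{G}: R⊥A given {G} in G with R→· removed — back-door holds.
P(A|do(R)) = Σ_{G} P(A|R,G)·P(G).

P(A|do(R)): backdoor, adjust for {G}.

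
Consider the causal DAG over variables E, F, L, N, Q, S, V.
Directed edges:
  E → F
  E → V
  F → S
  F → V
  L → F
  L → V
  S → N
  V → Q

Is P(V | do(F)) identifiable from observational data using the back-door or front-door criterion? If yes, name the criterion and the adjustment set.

desc(F)\{F}={N,Q,S,V}; candidates ⊆ {E,L}.
size 0: {}; under {} F still reaches {E,L,Q,V} ∋ V.
size 1: {E}, {L}; under {E} F still reaches {L,Q,V} ∋ V.
{E,L}: F⊥V given {E,L} in G with F→· removed — back-door holds.
P(V|do(F)) = Σ_{E,L} P(V|F,E,L)·P(E,L).

P(V|do(F)): backdoor, adjust for {E, L}.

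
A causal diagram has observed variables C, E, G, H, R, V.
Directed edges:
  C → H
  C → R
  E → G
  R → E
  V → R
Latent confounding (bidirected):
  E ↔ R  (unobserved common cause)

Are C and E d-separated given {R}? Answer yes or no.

No — C and E are d-connected given {R}.

Bayes-Ball from C | {R} reaches {E,G,H,V}.
E ∈ reach(C|{R}) ⇒ C ⊥̸ E | {R}.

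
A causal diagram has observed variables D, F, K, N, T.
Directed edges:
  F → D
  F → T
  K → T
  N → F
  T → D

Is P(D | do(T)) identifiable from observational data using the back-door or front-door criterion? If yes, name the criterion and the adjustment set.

P(D|do(T)): backdoor, adjust for {F}.

desc(T)\{T}={D}; candidates ⊆ {F,K,N}.
size 0: {}; under {} T still reaches {D,F,K,N} ∋ D.
{F}: T⊥D given {F} in G with T→· removed — back-door holds.
P(D|do(T)) = Σ_{F} P(D|T,F)·P(F).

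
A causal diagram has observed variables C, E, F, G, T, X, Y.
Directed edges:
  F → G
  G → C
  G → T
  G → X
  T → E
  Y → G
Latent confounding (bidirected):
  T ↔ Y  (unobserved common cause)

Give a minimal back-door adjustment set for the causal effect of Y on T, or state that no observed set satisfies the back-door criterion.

Y→T: no observed back-door set.

desc(Y)\{Y}={C,E,G,T,X}; candidates ⊆ {F}.
Y↔T: latent back-door arc(s) into Y.
size 0: {}; under {} Y still reaches {E,T} ∋ T.
size 1: {F}; under {F} Y still reaches {E,T} ∋ T.
Y↔T cannot be blocked by any observed set — no back-door set.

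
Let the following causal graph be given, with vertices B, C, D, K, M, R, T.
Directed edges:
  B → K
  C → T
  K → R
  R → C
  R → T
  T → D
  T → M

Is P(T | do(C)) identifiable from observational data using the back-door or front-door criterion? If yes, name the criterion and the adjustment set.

desc(C)\{C}={D,M,T}; candidates ⊆ {B,K,R}.
size 0: {}; under {} C still reaches {B,D,K,M,R,T} ∋ T.
{R}: C⊥T given {R} in G with C→· removed — back-door holds.
P(T|do(C)) = Σ_{R} P(T|C,R)·P(R).

P(T|do(C)): backdoor, adjust for {R}.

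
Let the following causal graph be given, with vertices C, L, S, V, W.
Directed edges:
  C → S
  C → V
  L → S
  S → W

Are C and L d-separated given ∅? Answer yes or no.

Yes — C ⊥ L | ∅.

Bayes-Ball from C | ∅ reaches {S,V,W}.
L ∉ reach(C|∅) ⇒ C ⊥ L | ∅.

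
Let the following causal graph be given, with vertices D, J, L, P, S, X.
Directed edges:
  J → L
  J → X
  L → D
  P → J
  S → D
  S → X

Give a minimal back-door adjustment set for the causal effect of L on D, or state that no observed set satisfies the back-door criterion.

L→D: minimal back-door set ∅.

desc(L)\{L}={D}; candidates ⊆ {J,P,S,X}.
∅: L⊥D given ∅ in G with L→· removed — back-door holds.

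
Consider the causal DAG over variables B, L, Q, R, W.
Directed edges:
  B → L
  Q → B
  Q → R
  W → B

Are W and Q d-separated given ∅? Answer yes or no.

Yes — W ⊥ Q | ∅.

Bayes-Ball from W | ∅ reaches {B,L}.
Q ∉ reach(W|∅) ⇒ W ⊥ Q | ∅.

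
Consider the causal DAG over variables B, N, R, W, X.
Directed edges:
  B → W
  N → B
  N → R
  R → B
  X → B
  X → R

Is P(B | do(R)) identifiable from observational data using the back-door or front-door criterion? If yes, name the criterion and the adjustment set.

P(B|do(R)): backdoor, adjust for {N, X}.

desc(R)\{R}={B,W}; candidates ⊆ {N,X}.
size 0: {}; under {} R still reaches {B,N,W,X} ∋ B.
size 1: {N}, {X}; under {N} R still reaches {B,W,X} ∋ B.
{N,X}: R⊥B given {N,X} in G with R→· removed — back-door holds.
P(B|do(R)) = Σ_{N,X} P(B|R,N,X)·P(N,X).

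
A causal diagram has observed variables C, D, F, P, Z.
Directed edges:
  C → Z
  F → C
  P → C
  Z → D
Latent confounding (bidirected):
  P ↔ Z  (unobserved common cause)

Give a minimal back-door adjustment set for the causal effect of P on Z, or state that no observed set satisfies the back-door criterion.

P→Z: no observed back-door set.

desc(P)\{P}={C,D,Z}; candidates ⊆ {F}.
P↔Z: latent back-door arc(s) into P.
size 0: {}; under {} P still reaches {D,Z} ∋ Z.
size 1: {F}; under {F} P still reaches {D,Z} ∋ Z.
P↔Z cannot be blocked by any observed set — no back-door set.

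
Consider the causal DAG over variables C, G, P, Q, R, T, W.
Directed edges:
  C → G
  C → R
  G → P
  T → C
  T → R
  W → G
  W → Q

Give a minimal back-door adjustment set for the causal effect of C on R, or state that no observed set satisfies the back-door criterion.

C→R: minimal back-door set {T}.

desc(C)\{C}={G,P,R}; candidates ⊆ {Q,T,W}.
size 0: {}; under {} C still reaches {R,T} ∋ R.
{T}: C⊥R given {T} in G with C→· removed — back-door holds.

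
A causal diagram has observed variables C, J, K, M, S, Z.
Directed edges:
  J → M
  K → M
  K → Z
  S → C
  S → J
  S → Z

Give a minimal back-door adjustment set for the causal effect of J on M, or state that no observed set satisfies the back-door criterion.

desc(J)\{J}={M}; candidates ⊆ {C,K,S,Z}.
∅: J⊥M given ∅ in G with J→· removed — back-door holds.

J→M: minimal back-door set ∅.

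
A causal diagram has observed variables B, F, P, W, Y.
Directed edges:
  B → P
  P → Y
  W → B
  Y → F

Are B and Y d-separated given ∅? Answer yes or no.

No — B and Y are d-connected given ∅.

Bayes-Ball from B | ∅ reaches {F,P,W,Y}.
Y ∈ reach(B|∅) ⇒ B ⊥̸ Y | ∅.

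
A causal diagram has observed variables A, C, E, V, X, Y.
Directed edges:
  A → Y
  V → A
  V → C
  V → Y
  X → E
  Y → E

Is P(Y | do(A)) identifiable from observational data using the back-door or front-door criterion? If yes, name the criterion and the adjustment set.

desc(A)\{A}={E,Y}; candidates ⊆ {C,V,X}.
size 0: {}; under {} A still reaches {C,E,V,Y} ∋ Y.
{V}: A⊥Y given {V} in G with A→· removed — back-door holds.
P(Y|do(A)) = Σ_{V} P(Y|A,V)·P(V).

P(Y|do(A)): backdoor, adjust for {V}.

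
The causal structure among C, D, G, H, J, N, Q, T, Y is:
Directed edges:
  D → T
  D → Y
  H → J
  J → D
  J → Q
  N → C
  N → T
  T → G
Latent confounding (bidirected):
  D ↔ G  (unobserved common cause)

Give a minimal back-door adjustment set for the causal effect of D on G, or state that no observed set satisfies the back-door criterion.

desc(D)\{D}={G,T,Y}; candidates ⊆ {C,H,J,N,Q}.
D↔G: latent back-door arc(s) into D.
size 0: {}; under {} D still reaches {G,H,J,Q} ∋ G.
size 1: {C}, {H}, {J} …(+2); under {C} D still reaches {G,H,J,Q} ∋ G.
size 2: {C,H}, {C,J}, {C,N} …(+7); under {C,H} D still reaches {G,J,Q} ∋ G.
D↔G cannot be blocked by any observed set — no back-door set.

D→G: no observed back-door set.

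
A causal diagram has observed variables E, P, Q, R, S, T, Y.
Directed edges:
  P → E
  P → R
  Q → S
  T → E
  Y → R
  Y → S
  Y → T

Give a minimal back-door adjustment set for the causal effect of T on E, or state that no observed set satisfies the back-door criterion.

desc(T)\{T}={E}; candidates ⊆ {P,Q,R,S,Y}.
∅: T⊥E given ∅ in G with T→· removed — back-door holds.

T→E: minimal back-door set ∅.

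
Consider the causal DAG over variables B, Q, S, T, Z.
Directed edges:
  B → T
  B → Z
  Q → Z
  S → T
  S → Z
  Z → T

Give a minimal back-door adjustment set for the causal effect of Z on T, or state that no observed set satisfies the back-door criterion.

desc(Z)\{Z}={T}; candidates ⊆ {B,Q,S}.
size 0: {}; under {} Z still reaches {B,Q,S,T} ∋ T.
size 1: {B}, {Q}, {S}; under {B} Z still reaches {Q,S,T} ∋ T.
{B,S}: Z⊥T given {B,S} in G with Z→· removed — back-door holds.

Z→T: minimal back-door set {B, S}.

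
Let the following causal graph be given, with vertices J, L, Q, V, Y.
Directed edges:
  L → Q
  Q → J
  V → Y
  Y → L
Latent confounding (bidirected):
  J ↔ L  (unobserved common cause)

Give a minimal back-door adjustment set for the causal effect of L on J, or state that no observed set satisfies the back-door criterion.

desc(L)\{L}={J,Q}; candidates ⊆ {V,Y}.
L↔J: latent back-door arc(s) into L.
size 0: {}; under {} L still reaches {J,V,Y} ∋ J.
size 1: {V}, {Y}; under {V} L still reaches {J,Y} ∋ J.
size 2: {V,Y}; under {V,Y} L still reaches {J} ∋ J.
L↔J cannot be blocked by any observed set — no back-door set.

L→J: no observed back-door set.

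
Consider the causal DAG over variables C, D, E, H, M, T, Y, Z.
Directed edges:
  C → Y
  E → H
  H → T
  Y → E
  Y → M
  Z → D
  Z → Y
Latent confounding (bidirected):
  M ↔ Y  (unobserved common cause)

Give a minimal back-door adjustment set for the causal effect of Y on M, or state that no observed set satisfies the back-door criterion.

Y→M: no observed back-door set.

desc(Y)\{Y}={E,H,M,T}; candidates ⊆ {C,D,Z}.
Y↔M: latent back-door arc(s) into Y.
size 0: {}; under {} Y still reaches {C,D,M,Z} ∋ M.
size 1: {C}, {D}, {Z}; under {C} Y still reaches {D,M,Z} ∋ M.
size 2: {C,D}, {C,Z}, {D,Z}; under {C,D} Y still reaches {M,Z} ∋ M.
Y↔M cannot be blocked by any observed set — no back-door set.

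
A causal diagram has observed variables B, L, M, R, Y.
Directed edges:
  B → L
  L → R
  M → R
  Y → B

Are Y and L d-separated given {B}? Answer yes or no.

Bayes-Ball from Y | {B} reaches ∅.
L ∉ reach(Y|{B}) ⇒ Y ⊥ L | {B}.

Yes — Y ⊥ L | {B}.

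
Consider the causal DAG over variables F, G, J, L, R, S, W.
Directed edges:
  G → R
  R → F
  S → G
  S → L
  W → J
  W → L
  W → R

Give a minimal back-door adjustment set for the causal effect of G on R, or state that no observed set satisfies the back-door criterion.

desc(G)\{G}={F,R}; candidates ⊆ {J,L,S,W}.
∅: G⊥R given ∅ in G with G→· removed — back-door holds.

G→R: minimal back-door set ∅.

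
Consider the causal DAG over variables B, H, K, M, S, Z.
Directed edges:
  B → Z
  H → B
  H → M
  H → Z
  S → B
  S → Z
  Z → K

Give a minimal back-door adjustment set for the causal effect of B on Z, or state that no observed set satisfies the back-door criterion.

desc(B)\{B}={K,Z}; candidates ⊆ {H,M,S}.
size 0: {}; under {} B still reaches {H,K,M,S,Z} ∋ Z.
size 1: {H}, {M}, {S}; under {H} B still reaches {K,S,Z} ∋ Z.
{H,S}: B⊥Z given {H,S} in G with B→· removed — back-door holds.

B→Z: minimal back-door set {H, S}.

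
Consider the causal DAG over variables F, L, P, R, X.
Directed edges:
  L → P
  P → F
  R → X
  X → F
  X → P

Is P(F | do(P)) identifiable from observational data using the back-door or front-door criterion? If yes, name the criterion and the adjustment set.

P(F|do(P)): backdoor, adjust for {X}.

desc(P)\{P}={F}; candidates ⊆ {L,R,X}.
size 0: {}; under {} P still reaches {F,L,R,X} ∋ F.
{X}: P⊥F given {X} in G with P→· removed — back-door holds.
P(F|do(P)) = Σ_{X} P(F|P,X)·P(X).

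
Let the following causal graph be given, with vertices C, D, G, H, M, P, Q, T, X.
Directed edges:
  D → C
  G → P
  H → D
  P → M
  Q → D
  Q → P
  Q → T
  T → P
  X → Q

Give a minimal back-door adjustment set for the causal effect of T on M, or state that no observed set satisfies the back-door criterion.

desc(T)\{T}={M,P}; candidates ⊆ {C,D,G,H,Q,X}.
size 0: {}; under {} T still reaches {C,D,M,P,Q,X} ∋ M.
{Q}: T⊥M given {Q} in G with T→· removed — back-door holds.

T→M: minimal back-door set {Q}.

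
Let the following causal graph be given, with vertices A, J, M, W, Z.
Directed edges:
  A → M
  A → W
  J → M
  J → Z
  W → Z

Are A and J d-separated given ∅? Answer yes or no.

Yes — A ⊥ J | ∅.

Bayes-Ball from A | ∅ reaches {M,W,Z}.
J ∉ reach(A|∅) ⇒ A ⊥ J | ∅.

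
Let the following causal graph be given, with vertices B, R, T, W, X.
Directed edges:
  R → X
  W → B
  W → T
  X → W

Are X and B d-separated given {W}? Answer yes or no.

Yes — X ⊥ B | {W}.

Bayes-Ball from X | {W} reaches {R}.
B ∉ reach(X|{W}) ⇒ X ⊥ B | {W}.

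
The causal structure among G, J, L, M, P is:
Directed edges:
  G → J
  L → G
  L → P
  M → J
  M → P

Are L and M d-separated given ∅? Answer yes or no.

Bayes-Ball from L | ∅ reaches {G,J,P}.
M ∉ reach(L|∅) ⇒ L ⊥ M | ∅.

Yes — L ⊥ M | ∅.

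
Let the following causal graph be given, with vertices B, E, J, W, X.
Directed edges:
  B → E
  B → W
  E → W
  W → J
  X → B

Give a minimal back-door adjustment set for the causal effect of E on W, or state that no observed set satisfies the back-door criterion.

desc(E)\{E}={J,W}; candidates ⊆ {B,X}.
size 0: {}; under {} E still reaches {B,J,W,X} ∋ W.
{B}: E⊥W given {B} in G with E→· removed — back-door holds.

E→W: minimal back-door set {B}.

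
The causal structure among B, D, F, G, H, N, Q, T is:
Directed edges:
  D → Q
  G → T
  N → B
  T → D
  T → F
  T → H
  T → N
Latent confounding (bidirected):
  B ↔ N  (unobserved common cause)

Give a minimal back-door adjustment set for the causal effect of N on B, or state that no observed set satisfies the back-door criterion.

desc(N)\{N}={B}; candidates ⊆ {D,F,G,H,Q,T}.
N↔B: latent back-door arc(s) into N.
size 0: {}; under {} N still reaches {B,D,F,G,H,Q,T} ∋ B.
size 1: {D}, {F}, {G} …(+3); under {D} N still reaches {B,F,G,H,T} ∋ B.
size 2: {D,F}, {D,G}, {D,H} …(+12); under {D,F} N still reaches {B,G,H,T} ∋ B.
N↔B cannot be blocked by any observed set — no back-door set.

N→B: no observed back-door set.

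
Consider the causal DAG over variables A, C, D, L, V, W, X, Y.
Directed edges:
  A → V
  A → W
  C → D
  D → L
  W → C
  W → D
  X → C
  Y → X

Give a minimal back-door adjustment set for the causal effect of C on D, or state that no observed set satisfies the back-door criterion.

C→D: minimal back-door set {W}.

desc(C)\{C}={D,L}; candidates ⊆ {A,V,W,X,Y}.
size 0: {}; under {} C still reaches {A,D,L,V,W,X,Y} ∋ D.
{W}: C⊥D given {W} in G with C→· removed — back-door holds.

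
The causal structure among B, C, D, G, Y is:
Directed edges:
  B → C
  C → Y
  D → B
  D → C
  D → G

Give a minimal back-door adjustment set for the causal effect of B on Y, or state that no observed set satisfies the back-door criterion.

B→Y: minimal back-door set {D}.

desc(B)\{B}={C,Y}; candidates ⊆ {D,G}.
size 0: {}; under {} B still reaches {C,D,G,Y} ∋ Y.
{D}: B⊥Y given {D} in G with B→· removed — back-door holds.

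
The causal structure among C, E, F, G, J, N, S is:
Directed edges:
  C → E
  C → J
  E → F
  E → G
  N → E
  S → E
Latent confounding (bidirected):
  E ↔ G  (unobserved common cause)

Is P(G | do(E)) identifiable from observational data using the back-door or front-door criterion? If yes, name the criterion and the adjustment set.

desc(E)\{E}={F,G}; candidates ⊆ {C,J,N,S}.
E↔G: latent back-door arc(s) into E.
size 0: {}; under {} E still reaches {C,G,J,N,S} ∋ G.
size 1: {C}, {J}, {N} …(+1); under {C} E still reaches {G,N,S} ∋ G.
size 2: {C,J}, {C,N}, {C,S} …(+3); under {C,J} E still reaches {G,N,S} ∋ G.
E↔G cannot be blocked by any observed set — no back-door set.
No mediator lies on a directed E→…→G path.
Neither criterion identifies P(G|do(E)) in this graph.

P(G|do(E)): not identifiable (no BD/FD set).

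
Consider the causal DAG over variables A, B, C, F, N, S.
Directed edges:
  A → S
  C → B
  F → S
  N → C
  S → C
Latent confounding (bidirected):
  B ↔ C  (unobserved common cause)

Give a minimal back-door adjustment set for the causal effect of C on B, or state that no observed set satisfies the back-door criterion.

desc(C)\{C}={B}; candidates ⊆ {A,F,N,S}.
C↔B: latent back-door arc(s) into C.
size 0: {}; under {} C still reaches {A,B,F,N,S} ∋ B.
size 1: {A}, {F}, {N} …(+1); under {A} C still reaches {B,F,N,S} ∋ B.
size 2: {A,F}, {A,N}, {A,S} …(+3); under {A,F} C still reaches {B,N,S} ∋ B.
C↔B cannot be blocked by any observed set — no back-door set.

C→B: no observed back-door set.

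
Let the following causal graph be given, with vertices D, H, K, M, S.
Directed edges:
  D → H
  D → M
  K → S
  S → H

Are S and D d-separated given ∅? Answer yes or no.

Yes — S ⊥ D | ∅.

Bayes-Ball from S | ∅ reaches {H,K}.
D ∉ reach(S|∅) ⇒ S ⊥ D | ∅.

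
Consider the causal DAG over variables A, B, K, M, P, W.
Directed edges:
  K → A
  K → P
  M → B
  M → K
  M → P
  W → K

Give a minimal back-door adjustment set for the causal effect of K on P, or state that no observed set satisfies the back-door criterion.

desc(K)\{K}={A,P}; candidates ⊆ {B,M,W}.
size 0: {}; under {} K still reaches {B,M,P,W} ∋ P.
{M}: K⊥P given {M} in G with K→· removed — back-door holds.

K→P: minimal back-door set {M}.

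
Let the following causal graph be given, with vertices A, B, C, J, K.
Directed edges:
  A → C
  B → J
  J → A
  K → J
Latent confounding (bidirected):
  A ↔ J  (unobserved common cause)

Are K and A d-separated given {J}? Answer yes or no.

Bayes-Ball from K | {J} reaches {A,B,C}.
A ∈ reach(K|{J}) ⇒ K ⊥̸ A | {J}.

No — K and A are d-connected given {J}.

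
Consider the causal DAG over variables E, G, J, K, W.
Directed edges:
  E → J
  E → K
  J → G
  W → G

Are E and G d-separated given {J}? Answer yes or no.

Bayes-Ball from E | {J} reaches {K}.
G ∉ reach(E|{J}) ⇒ E ⊥ G | {J}.

Yes — E ⊥ G | {J}.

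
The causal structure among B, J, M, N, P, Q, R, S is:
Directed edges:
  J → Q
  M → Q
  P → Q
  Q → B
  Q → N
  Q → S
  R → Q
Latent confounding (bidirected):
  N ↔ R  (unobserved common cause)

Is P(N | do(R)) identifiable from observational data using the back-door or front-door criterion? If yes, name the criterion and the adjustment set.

P(N|do(R)): frontdoor, adjust for {Q}.

desc(R)\{R}={B,N,Q,S}; candidates ⊆ {J,M,P}.
R↔N: latent back-door arc(s) into R.
size 0: {}; under {} R still reaches {N} ∋ N.
size 1: {J}, {M}, {P}; under {J} R still reaches {N} ∋ N.
size 2: {J,M}, {J,P}, {M,P}; under {J,M} R still reaches {N} ∋ N.
R↔N cannot be blocked by any observed set — no back-door set.
{Q}: (i) intercepts every directed R→N path; (ii) no back-door R→{Q}; (iii) {R} blocks every back-door {Q}→N. Front-door holds.
P(N|do(R)) = Σ_{Q} P(Q|R) Σ_{R'} P(N|Q,R')P(R').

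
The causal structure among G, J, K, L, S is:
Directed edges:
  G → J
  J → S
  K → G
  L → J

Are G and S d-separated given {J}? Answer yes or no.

Yes — G ⊥ S | {J}.

Bayes-Ball from G | {J} reaches {K,L}.
S ∉ reach(G|{J}) ⇒ G ⊥ S | {J}.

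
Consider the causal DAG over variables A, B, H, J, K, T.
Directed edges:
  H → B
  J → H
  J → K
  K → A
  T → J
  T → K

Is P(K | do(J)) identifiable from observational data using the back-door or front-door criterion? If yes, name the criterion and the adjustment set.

desc(J)\{J}={A,B,H,K}; candidates ⊆ {T}.
size 0: {}; under {} J still reaches {A,K,T} ∋ K.
{T}: J⊥K given {T} in G with J→· removed — back-door holds.
P(K|do(J)) = Σ_{T} P(K|J,T)·P(T).

P(K|do(J)): backdoor, adjust for {T}.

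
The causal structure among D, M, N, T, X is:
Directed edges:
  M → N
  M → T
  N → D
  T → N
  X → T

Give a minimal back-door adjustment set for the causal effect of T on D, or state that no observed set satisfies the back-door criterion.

T→D: minimal back-door set {M}.

desc(T)\{T}={D,N}; candidates ⊆ {M,X}.
size 0: {}; under {} T still reaches {D,M,N,X} ∋ D.
{M}: T⊥D given {M} in G with T→· removed — back-door holds.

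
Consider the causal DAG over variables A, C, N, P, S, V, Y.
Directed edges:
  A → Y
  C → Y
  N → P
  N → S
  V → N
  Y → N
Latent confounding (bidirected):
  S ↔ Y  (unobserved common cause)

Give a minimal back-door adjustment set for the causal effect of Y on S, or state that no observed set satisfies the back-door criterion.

Y→S: no observed back-door set.

desc(Y)\{Y}={N,P,S}; candidates ⊆ {A,C,V}.
Y↔S: latent back-door arc(s) into Y.
size 0: {}; under {} Y still reaches {A,C,S} ∋ S.
size 1: {A}, {C}, {V}; under {A} Y still reaches {C,S} ∋ S.
size 2: {A,C}, {A,V}, {C,V}; under {A,C} Y still reaches {S} ∋ S.
Y↔S cannot be blocked by any observed set — no back-door set.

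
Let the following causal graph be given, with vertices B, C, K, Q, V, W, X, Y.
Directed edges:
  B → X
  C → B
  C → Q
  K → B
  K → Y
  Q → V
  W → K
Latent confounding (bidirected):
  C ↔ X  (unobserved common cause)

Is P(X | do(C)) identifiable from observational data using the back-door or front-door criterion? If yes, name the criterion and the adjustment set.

P(X|do(C)): frontdoor, adjust for {B}.

desc(C)\{C}={B,Q,V,X}; candidates ⊆ {K,W,Y}.
C↔X: latent back-door arc(s) into C.
size 0: {}; under {} C still reaches {X} ∋ X.
size 1: {K}, {W}, {Y}; under {K} C still reaches {X} ∋ X.
size 2: {K,W}, {K,Y}, {W,Y}; under {K,W} C still reaches {X} ∋ X.
C↔X cannot be blocked by any observed set — no back-door set.
{B}: (i) intercepts every directed C→X path; (ii) no back-door C→{B}; (iii) {C} blocks every back-door {B}→X. Front-door holds.
P(X|do(C)) = Σ_{B} P(B|C) Σ_{C'} P(X|B,C')P(C').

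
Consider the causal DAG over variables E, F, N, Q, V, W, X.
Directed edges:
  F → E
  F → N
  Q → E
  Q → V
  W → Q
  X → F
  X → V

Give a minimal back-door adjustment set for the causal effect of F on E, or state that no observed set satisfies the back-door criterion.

desc(F)\{F}={E,N}; candidates ⊆ {Q,V,W,X}.
∅: F⊥E given ∅ in G with F→· removed — back-door holds.

F→E: minimal back-door set ∅.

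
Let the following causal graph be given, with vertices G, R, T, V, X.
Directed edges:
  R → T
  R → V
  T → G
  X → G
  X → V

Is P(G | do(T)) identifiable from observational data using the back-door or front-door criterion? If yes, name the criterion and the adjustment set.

P(G|do(T)): backdoor, adjust for ∅.

desc(T)\{T}={G}; candidates ⊆ {R,V,X}.
∅: T⊥G given ∅ in G with T→· removed — back-door holds.
P(G|do(T)) = P(G|T) — no adjustment needed.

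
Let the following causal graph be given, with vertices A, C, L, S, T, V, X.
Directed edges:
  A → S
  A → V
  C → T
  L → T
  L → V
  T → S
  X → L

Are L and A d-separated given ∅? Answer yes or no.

Yes — L ⊥ A | ∅.

Bayes-Ball from L | ∅ reaches {S,T,V,X}.
A ∉ reach(L|∅) ⇒ L ⊥ A | ∅.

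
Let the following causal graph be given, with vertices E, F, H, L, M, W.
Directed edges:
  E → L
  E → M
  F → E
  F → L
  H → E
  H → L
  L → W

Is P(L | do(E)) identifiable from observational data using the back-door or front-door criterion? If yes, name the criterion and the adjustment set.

P(L|do(E)): backdoor, adjust for {F, H}.

desc(E)\{E}={L,M,W}; candidates ⊆ {F,H}.
size 0: {}; under {} E still reaches {F,H,L,W} ∋ L.
size 1: {F}, {H}; under {F} E still reaches {H,L,W} ∋ L.
{F,H}: E⊥L given {F,H} in G with E→· removed — back-door holds.
P(L|do(E)) = Σ_{F,H} P(L|E,F,H)·P(F,H).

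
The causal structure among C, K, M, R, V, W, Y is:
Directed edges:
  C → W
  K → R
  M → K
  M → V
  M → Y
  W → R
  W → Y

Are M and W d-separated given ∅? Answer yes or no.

Bayes-Ball from M | ∅ reaches {K,R,V,Y}.
W ∉ reach(M|∅) ⇒ M ⊥ W | ∅.

Yes — M ⊥ W | ∅.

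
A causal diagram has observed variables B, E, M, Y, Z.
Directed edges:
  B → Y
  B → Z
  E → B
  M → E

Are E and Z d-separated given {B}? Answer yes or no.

Yes — E ⊥ Z | {B}.

Bayes-Ball from E | {B} reaches {M}.
Z ∉ reach(E|{B}) ⇒ E ⊥ Z | {B}.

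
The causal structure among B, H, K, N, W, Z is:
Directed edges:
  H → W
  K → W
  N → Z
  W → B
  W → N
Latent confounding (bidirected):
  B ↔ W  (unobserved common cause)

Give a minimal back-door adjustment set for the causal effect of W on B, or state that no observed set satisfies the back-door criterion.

desc(W)\{W}={B,N,Z}; candidates ⊆ {H,K}.
W↔B: latent back-door arc(s) into W.
size 0: {}; under {} W still reaches {B,H,K} ∋ B.
size 1: {H}, {K}; under {H} W still reaches {B,K} ∋ B.
size 2: {H,K}; under {H,K} W still reaches {B} ∋ B.
W↔B cannot be blocked by any observed set — no back-door set.

W→B: no observed back-door set.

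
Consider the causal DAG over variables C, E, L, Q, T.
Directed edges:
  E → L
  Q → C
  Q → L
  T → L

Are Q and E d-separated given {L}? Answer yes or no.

No — Q and E are d-connected given {L}.

Bayes-Ball from Q | {L} reaches {C,E,T}.
E ∈ reach(Q|{L}) ⇒ Q ⊥̸ E | {L}.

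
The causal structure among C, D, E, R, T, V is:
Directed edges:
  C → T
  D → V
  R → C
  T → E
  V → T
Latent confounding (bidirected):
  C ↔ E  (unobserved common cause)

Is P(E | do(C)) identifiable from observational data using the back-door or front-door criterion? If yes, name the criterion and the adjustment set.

desc(C)\{C}={E,T}; candidates ⊆ {D,R,V}.
C↔E: latent back-door arc(s) into C.
size 0: {}; under {} C still reaches {E,R} ∋ E.
size 1: {D}, {R}, {V}; under {D} C still reaches {E,R} ∋ E.
size 2: {D,R}, {D,V}, {R,V}; under {D,R} C still reaches {E} ∋ E.
C↔E cannot be blocked by any observed set — no back-door set.
{T}: (i) intercepts every directed C→E path; (ii) no back-door C→{T}; (iii) {C} blocks every back-door {T}→E. Front-door holds.
P(E|do(C)) = Σ_{T} P(T|C) Σ_{C'} P(E|T,C')P(C').

P(E|do(C)): frontdoor, adjust for {T}.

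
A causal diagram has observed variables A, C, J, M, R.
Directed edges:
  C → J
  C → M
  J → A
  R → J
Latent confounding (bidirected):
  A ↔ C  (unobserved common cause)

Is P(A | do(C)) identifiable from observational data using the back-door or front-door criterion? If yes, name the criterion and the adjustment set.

desc(C)\{C}={A,J,M}; candidates ⊆ {R}.
C↔A: latent back-door arc(s) into C.
size 0: {}; under {} C still reaches {A} ∋ A.
size 1: {R}; under {R} C still reaches {A} ∋ A.
C↔A cannot be blocked by any observed set — no back-door set.
{J}: (i) intercepts every directed C→A path; (ii) no back-door C→{J}; (iii) {C} blocks every back-door {J}→A. Front-door holds.
P(A|do(C)) = Σ_{J} P(J|C) Σ_{C'} P(A|J,C')P(C').

P(A|do(C)): frontdoor, adjust for {J}.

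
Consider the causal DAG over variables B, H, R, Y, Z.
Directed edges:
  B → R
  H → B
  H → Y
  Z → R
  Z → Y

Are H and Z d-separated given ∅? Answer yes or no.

Yes — H ⊥ Z | ∅.

Bayes-Ball from H | ∅ reaches {B,R,Y}.
Z ∉ reach(H|∅) ⇒ H ⊥ Z | ∅.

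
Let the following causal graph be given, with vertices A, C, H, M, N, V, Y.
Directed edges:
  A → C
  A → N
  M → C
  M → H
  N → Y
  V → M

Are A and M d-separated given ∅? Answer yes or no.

Bayes-Ball from A | ∅ reaches {C,N,Y}.
M ∉ reach(A|∅) ⇒ A ⊥ M | ∅.

Yes — A ⊥ M | ∅.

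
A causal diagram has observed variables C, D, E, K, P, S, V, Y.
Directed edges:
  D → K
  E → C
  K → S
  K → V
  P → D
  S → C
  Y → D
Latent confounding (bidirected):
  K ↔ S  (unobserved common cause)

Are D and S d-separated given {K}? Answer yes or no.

No — D and S are d-connected given {K}.

Bayes-Ball from D | {K} reaches {C,P,S,Y}.
S ∈ reach(D|{K}) ⇒ D ⊥̸ S | {K}.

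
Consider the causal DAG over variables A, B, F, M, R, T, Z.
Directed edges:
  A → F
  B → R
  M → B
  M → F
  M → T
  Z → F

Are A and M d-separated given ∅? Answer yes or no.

Bayes-Ball from A | ∅ reaches {F}.
M ∉ reach(A|∅) ⇒ A ⊥ M | ∅.

Yes — A ⊥ M | ∅.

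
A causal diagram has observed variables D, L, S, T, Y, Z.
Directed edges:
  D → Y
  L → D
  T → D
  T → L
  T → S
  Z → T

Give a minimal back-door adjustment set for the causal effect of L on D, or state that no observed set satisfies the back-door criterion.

L→D: minimal back-door set {T}.

desc(L)\{L}={D,Y}; candidates ⊆ {S,T,Z}.
size 0: {}; under {} L still reaches {D,S,T,Y,Z} ∋ D.
{T}: L⊥D given {T} in G with L→· removed — back-door holds.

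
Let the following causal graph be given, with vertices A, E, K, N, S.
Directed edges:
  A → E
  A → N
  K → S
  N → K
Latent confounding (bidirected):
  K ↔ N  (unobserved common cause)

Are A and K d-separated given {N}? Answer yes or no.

Bayes-Ball from A | {N} reaches {E,K,S}.
K ∈ reach(A|{N}) ⇒ A ⊥̸ K | {N}.

No — A and K are d-connected given {N}.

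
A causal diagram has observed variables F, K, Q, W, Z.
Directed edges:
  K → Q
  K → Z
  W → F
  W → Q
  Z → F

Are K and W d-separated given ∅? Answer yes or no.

Bayes-Ball from K | ∅ reaches {F,Q,Z}.
W ∉ reach(K|∅) ⇒ K ⊥ W | ∅.

Yes — K ⊥ W | ∅.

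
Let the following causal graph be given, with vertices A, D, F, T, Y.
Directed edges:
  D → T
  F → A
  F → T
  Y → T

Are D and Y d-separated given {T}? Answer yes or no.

No — D and Y are d-connected given {T}.

Bayes-Ball from D | {T} reaches {A,F,Y}.
Y ∈ reach(D|{T}) ⇒ D ⊥̸ Y | {T}.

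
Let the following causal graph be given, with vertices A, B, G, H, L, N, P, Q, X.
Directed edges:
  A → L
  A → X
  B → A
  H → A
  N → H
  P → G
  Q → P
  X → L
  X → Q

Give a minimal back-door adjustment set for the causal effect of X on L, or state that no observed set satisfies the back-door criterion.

desc(X)\{X}={G,L,P,Q}; candidates ⊆ {A,B,H,N}.
size 0: {}; under {} X still reaches {A,B,H,L,N} ∋ L.
{A}: X⊥L given {A} in G with X→· removed — back-door holds.

X→L: minimal back-door set {A}.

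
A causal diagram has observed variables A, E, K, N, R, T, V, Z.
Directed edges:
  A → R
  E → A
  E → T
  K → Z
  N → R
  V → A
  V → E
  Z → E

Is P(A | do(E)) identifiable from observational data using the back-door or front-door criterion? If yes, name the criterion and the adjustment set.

P(A|do(E)): backdoor, adjust for {V}.

desc(E)\{E}={A,R,T}; candidates ⊆ {K,N,V,Z}.
size 0: {}; under {} E still reaches {A,K,R,V,Z} ∋ A.
{V}: E⊥A given {V} in G with E→· removed — back-door holds.
P(A|do(E)) = Σ_{V} P(A|E,V)·P(V).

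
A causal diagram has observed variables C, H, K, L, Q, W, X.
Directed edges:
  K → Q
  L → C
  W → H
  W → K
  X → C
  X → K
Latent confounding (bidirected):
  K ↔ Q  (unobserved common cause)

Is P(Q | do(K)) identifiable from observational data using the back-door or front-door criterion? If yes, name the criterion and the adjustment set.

desc(K)\{K}={Q}; candidates ⊆ {C,H,L,W,X}.
K↔Q: latent back-door arc(s) into K.
size 0: {}; under {} K still reaches {C,H,Q,W,X} ∋ Q.
size 1: {C}, {H}, {L} …(+2); under {C} K still reaches {H,L,Q,W,X} ∋ Q.
size 2: {C,H}, {C,L}, {C,W} …(+7); under {C,H} K still reaches {L,Q,W,X} ∋ Q.
K↔Q cannot be blocked by any observed set — no back-door set.
No mediator lies on a directed K→…→Q path.
Neither criterion identifies P(Q|do(K)) in this graph.

P(Q|do(K)): not identifiable (no BD/FD set).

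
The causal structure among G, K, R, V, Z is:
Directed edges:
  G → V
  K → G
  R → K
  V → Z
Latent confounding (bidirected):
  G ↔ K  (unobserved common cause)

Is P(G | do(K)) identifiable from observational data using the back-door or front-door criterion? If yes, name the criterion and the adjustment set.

P(G|do(K)): not identifiable (no BD/FD set).

desc(K)\{K}={G,V,Z}; candidates ⊆ {R}.
K↔G: latent back-door arc(s) into K.
size 0: {}; under {} K still reaches {G,R,V,Z} ∋ G.
size 1: {R}; under {R} K still reaches {G,V,Z} ∋ G.
K↔G cannot be blocked by any observed set — no back-door set.
No mediator lies on a directed K→…→G path.
Neither criterion identifies P(G|do(K)) in this graph.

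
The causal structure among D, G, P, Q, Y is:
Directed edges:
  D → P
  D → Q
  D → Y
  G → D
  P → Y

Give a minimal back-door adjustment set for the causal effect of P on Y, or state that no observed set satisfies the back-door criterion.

P→Y: minimal back-door set {D}.

desc(P)\{P}={Y}; candidates ⊆ {D,G,Q}.
size 0: {}; under {} P still reaches {D,G,Q,Y} ∋ Y.
{D}: P⊥Y given {D} in G with P→· removed — back-door holds.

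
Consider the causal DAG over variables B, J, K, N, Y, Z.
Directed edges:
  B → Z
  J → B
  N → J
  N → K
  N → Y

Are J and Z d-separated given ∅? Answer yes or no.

Bayes-Ball from J | ∅ reaches {B,K,N,Y,Z}.
Z ∈ reach(J|∅) ⇒ J ⊥̸ Z | ∅.

No — J and Z are d-connected given ∅.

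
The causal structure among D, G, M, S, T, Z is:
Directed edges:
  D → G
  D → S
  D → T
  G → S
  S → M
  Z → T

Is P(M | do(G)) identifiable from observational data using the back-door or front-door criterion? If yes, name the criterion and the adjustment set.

desc(G)\{G}={M,S}; candidates ⊆ {D,T,Z}.
size 0: {}; under {} G still reaches {D,M,S,T} ∋ M.
{D}: G⊥M given {D} in G with G→· removed — back-door holds.
P(M|do(G)) = Σ_{D} P(M|G,D)·P(D).

P(M|do(G)): backdoor, adjust for {D}.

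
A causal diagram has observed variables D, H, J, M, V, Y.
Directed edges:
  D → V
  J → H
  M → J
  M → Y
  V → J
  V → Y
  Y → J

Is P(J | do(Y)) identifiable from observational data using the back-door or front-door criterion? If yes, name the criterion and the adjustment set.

P(J|do(Y)): backdoor, adjust for {M, V}.

desc(Y)\{Y}={H,J}; candidates ⊆ {D,M,V}.
size 0: {}; under {} Y still reaches {D,H,J,M,V} ∋ J.
size 1: {D}, {M}, {V}; under {D} Y still reaches {H,J,M,V} ∋ J.
{M,V}: Y⊥J given {M,V} in G with Y→· removed — back-door holds.
P(J|do(Y)) = Σ_{M,V} P(J|Y,M,V)·P(M,V).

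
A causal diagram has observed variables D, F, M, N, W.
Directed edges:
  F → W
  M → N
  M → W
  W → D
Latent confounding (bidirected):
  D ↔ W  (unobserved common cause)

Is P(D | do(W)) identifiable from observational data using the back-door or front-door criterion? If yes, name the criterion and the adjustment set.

desc(W)\{W}={D}; candidates ⊆ {F,M,N}.
W↔D: latent back-door arc(s) into W.
size 0: {}; under {} W still reaches {D,F,M,N} ∋ D.
size 1: {F}, {M}, {N}; under {F} W still reaches {D,M,N} ∋ D.
size 2: {F,M}, {F,N}, {M,N}; under {F,M} W still reaches {D} ∋ D.
W↔D cannot be blocked by any observed set — no back-door set.
No mediator lies on a directed W→…→D path.
Neither criterion identifies P(D|do(W)) in this graph.

P(D|do(W)): not identifiable (no BD/FD set).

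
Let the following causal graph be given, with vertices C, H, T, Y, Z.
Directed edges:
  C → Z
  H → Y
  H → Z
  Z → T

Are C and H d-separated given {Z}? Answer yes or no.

No — C and H are d-connected given {Z}.

Bayes-Ball from C | {Z} reaches {H,Y}.
H ∈ reach(C|{Z}) ⇒ C ⊥̸ H | {Z}.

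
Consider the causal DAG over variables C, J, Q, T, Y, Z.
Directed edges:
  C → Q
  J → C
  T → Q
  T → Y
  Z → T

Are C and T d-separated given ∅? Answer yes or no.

Bayes-Ball from C | ∅ reaches {J,Q}.
T ∉ reach(C|∅) ⇒ C ⊥ T | ∅.

Yes — C ⊥ T | ∅.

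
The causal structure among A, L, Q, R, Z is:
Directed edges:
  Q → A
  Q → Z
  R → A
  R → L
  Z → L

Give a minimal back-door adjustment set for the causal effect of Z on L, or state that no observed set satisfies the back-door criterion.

Z→L: minimal back-door set ∅.

desc(Z)\{Z}={L}; candidates ⊆ {A,Q,R}.
∅: Z⊥L given ∅ in G with Z→· removed — back-door holds.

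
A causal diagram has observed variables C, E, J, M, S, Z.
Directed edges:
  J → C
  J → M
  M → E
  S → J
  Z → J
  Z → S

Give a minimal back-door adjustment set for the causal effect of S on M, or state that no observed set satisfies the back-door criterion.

desc(S)\{S}={C,E,J,M}; candidates ⊆ {Z}.
size 0: {}; under {} S still reaches {C,E,J,M,Z} ∋ M.
{Z}: S⊥M given {Z} in G with S→· removed — back-door holds.

S→M: minimal back-door set {Z}.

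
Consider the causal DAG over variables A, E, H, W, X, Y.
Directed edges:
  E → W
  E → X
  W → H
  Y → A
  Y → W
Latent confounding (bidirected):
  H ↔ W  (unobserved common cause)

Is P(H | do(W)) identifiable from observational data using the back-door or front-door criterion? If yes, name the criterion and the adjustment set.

P(H|do(W)): not identifiable (no BD/FD set).

desc(W)\{W}={H}; candidates ⊆ {A,E,X,Y}.
W↔H: latent back-door arc(s) into W.
size 0: {}; under {} W still reaches {A,E,H,X,Y} ∋ H.
size 1: {A}, {E}, {X} …(+1); under {A} W still reaches {E,H,X,Y} ∋ H.
size 2: {A,E}, {A,X}, {A,Y} …(+3); under {A,E} W still reaches {H,Y} ∋ H.
W↔H cannot be blocked by any observed set — no back-door set.
No mediator lies on a directed W→…→H path.
Neither criterion identifies P(H|do(W)) in this graph.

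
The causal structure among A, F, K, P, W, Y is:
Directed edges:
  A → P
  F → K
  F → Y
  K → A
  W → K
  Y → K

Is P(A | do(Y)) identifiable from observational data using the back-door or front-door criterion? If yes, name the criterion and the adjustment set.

P(A|do(Y)): backdoor, adjust for {F}.

desc(Y)\{Y}={A,K,P}; candidates ⊆ {F,W}.
size 0: {}; under {} Y still reaches {A,F,K,P} ∋ A.
{F}: Y⊥A given {F} in G with Y→· removed — back-door holds.
P(A|do(Y)) = Σ_{F} P(A|Y,F)·P(F).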